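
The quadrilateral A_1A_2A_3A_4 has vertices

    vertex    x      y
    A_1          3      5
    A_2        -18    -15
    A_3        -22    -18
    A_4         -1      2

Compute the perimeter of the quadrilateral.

|A_1A_2| = √((-21)² + (-20)²) = √841 = 29
|A_2A_3| = √((-4)² + (-3)²) = √25 = 5
|A_3A_4| = √((21)² + (20)²) = √841 = 29
|A_4A_1| = √((4)² + (3)²) = √25 = 5
Perimeter = 29 + 5 + 29 + 5 = 68.

68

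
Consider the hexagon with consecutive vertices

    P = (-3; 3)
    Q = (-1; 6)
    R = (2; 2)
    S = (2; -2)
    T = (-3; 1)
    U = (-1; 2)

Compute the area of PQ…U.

Σ = (-15) + (-14) + (-8) + (-4) + (-5) + (3) = -43
Area = |Σ|/2 = 21.5.

21.5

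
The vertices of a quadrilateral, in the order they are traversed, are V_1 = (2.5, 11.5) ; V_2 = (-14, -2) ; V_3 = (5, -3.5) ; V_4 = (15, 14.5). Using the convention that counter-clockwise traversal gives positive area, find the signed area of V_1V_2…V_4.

Apply the surveyor's formula: 2A = Σ (x_i·y_{i+1} − x_{i+1}·y_i), indices taken mod 4.
Σ = (156) + (59) + (125) + (136.25) = 476.25
Signed area = Σ/2 = 238.125 (positive ⇒ counter-clockwise traversal).

238.125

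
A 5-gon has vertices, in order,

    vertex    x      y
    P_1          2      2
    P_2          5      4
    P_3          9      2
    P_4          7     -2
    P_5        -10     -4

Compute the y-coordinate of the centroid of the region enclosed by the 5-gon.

Apply Gauss's area formula. First the cross-terms c_i = x_i·y_{i+1} − x_{i+1}·y_i:
  -2, -26, -32, -48, -12  ⇒  2A = -120, A = -60.
Then Σ (y_i + y_{i+1})·c_i = 144, so ȳ = 144 / (6·(-60)) = -0.4.

-0.4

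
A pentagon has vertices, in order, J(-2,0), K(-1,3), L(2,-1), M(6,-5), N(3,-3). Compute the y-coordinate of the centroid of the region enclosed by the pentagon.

Apply the surveyor's formula. First the cross-terms c_i = x_i·y_{i+1} − x_{i+1}·y_i:
  -6, -5, -4, -3, -6  ⇒  2A = -24, A = -12.
Then Σ (y_i + y_{i+1})·c_i = 38, so ȳ = 38 / (6·(-12)) = -19/36.

-19/36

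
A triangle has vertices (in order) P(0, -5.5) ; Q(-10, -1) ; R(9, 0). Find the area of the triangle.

Apply the shoelace formula: 2A = Σ (x_i·y_{i+1} − x_{i+1}·y_i), indices taken mod 3.
Σ = (-55) + (9) + (-49.5) = -95.5
Area = |Σ|/2 = 47.75.

47.75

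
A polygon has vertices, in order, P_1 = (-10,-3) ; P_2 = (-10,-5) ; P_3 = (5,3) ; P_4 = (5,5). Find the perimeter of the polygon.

|P_1P_2| = √((0)² + (-2)²) = √4 = 2
|P_2P_3| = √((15)² + (8)²) = √289 = 17
|P_3P_4| = √((0)² + (2)²) = √4 = 2
|P_4P_1| = √((-15)² + (-8)²) = √289 = 17
Perimeter = 2 + 17 + 2 + 17 = 38.

38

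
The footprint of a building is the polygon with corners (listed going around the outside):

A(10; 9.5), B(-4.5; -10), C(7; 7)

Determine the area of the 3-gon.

Cross-terms: -57.25, 38.5, -3.5  ⇒  Σ = -22.25
Area = |Σ|/2 = 11.125.

11.125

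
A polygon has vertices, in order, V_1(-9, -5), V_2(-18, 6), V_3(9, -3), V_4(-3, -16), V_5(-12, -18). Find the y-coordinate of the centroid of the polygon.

Apply the surveyor's formula. First the cross-terms c_i = x_i·y_{i+1} − x_{i+1}·y_i:
  -144, 0, -153, -138, -102  ⇒  2A = -537, A = -268.5.
Then Σ (y_i + y_{i+1})·c_i = 9801, so ȳ = 9801 / (6·(-268.5)) = -1089/179.

-1089/179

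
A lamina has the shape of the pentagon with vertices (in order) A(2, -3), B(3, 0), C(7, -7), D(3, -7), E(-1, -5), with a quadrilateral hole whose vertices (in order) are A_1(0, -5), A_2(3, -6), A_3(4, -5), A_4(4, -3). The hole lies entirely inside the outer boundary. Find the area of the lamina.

18.5

Outer boundary:
Apply the shoelace (surveyor's) formula: 2A = Σ (x_i·y_{i+1} − x_{i+1}·y_i), indices taken mod 5.
Σ = (9) + (-21) + (-28) + (-22) + (13) = -49
Area = |Σ|/2 = 24.5.
Hole:
Apply the shoelace formula: 2A = Σ (x_i·y_{i+1} − x_{i+1}·y_i), indices taken mod 4.
Σ = (15) + (9) + (8) + (-20) = 12
Area = |Σ|/2 = 6.
Net area = 24.5 − 6 = 18.5.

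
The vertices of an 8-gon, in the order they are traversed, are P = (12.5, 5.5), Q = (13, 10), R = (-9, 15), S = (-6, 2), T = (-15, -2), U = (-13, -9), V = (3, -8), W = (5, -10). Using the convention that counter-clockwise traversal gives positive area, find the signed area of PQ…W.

427.5

Σ = (53.5) + (285) + (72) + (42) + (109) + (131) + (10) + (152.5) = 855
Signed area = Σ/2 = 427.5 (positive ⇒ counter-clockwise traversal).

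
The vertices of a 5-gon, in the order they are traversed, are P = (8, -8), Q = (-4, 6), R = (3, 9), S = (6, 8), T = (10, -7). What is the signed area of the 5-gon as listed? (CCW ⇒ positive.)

-107

P→Q: (8)(6) − (-4)(-8) = 16
Q→R: (-4)(9) − (3)(6) = -54
R→S: (3)(8) − (6)(9) = -30
S→T: (6)(-7) − (10)(8) = -122
T→P: (10)(-8) − (8)(-7) = -24
Σ = -214
Signed area = Σ/2 = -107 (negative ⇒ clockwise traversal).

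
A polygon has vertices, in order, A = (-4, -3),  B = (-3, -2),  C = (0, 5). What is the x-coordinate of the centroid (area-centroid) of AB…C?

-7/3

Apply Gauss's area formula. First the cross-terms c_i = x_i·y_{i+1} − x_{i+1}·y_i:
  -1, -15, 20  ⇒  2A = 4, A = 2.
Then Σ (x_i + x_{i+1})·c_i = -28, so x̄ = -28 / (6·2) = -7/3.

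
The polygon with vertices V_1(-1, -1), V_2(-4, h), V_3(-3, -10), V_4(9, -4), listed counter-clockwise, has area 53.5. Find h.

-9

Write out the shoelace sum; only the two edges meeting at V_2 involve h:
2·Area = [((-1)·h − (-4)·(-1)) + ((-4)·(-10) − (-3)·h)] + 89
       = 2·h + 125 = 107
⇒ h = -9.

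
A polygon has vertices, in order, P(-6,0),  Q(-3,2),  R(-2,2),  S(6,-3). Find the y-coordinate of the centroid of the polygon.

Apply Gauss's area formula. First the cross-terms c_i = x_i·y_{i+1} − x_{i+1}·y_i:
  -12, -2, -6, -18  ⇒  2A = -38, A = -19.
Then Σ (y_i + y_{i+1})·c_i = 28, so ȳ = 28 / (6·(-19)) = -14/57.

-14/57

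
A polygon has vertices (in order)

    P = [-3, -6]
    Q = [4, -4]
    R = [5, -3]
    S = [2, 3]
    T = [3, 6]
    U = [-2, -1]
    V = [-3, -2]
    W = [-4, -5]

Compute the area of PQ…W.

Apply Gauss's area formula: 2A = Σ (x_i·y_{i+1} − x_{i+1}·y_i), indices taken mod 8.
Σ = (36) + (8) + (21) + (3) + (9) + (1) + (7) + (9) = 94
Area = |Σ|/2 = 47.

47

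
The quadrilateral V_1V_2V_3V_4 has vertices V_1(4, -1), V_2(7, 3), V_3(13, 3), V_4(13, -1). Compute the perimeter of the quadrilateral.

|V_1V_2| = √((3)² + (4)²) = √25 = 5
|V_2V_3| = √((6)² + (0)²) = √36 = 6
|V_3V_4| = √((0)² + (-4)²) = √16 = 4
|V_4V_1| = √((-9)² + (0)²) = √81 = 9
Perimeter = 5 + 6 + 4 + 9 = 24.

24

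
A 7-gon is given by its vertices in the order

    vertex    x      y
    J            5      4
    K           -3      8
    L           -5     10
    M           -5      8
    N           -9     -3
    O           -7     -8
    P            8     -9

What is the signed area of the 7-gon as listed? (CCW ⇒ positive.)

Apply Gauss's area formula: 2A = Σ (x_i·y_{i+1} − x_{i+1}·y_i), indices taken mod 7.
Σ = (52) + (10) + (10) + (87) + (51) + (127) + (77) = 414
Signed area = Σ/2 = 207 (positive ⇒ counter-clockwise traversal).

207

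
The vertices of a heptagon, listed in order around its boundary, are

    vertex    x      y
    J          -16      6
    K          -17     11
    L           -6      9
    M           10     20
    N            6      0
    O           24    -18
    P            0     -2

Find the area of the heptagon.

Apply Gauss's area formula: 2A = Σ (x_i·y_{i+1} − x_{i+1}·y_i), indices taken mod 7.
Cross-terms: -74, -87, -210, -120, -108, -48, -32  ⇒  Σ = -679
Area = |Σ|/2 = 339.5.

339.5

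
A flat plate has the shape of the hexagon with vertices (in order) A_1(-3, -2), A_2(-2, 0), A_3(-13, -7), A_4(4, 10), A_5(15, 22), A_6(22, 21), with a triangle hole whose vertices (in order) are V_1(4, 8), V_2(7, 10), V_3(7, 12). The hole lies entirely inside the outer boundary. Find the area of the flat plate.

Outer boundary:
A_1→A_2: (-3)(0) − (-2)(-2) = -4
A_2→A_3: (-2)(-7) − (-13)(0) = 14
A_3→A_4: (-13)(10) − (4)(-7) = -102
A_4→A_5: (4)(22) − (15)(10) = -62
A_5→A_6: (15)(21) − (22)(22) = -169
A_6→A_1: (22)(-2) − (-3)(21) = 19
Σ = -304
Area = |Σ|/2 = 152.
Hole:
Apply Gauss's area formula: 2A = Σ (x_i·y_{i+1} − x_{i+1}·y_i), indices taken mod 3.
Σ = (-16) + (14) + (8) = 6
Area = |Σ|/2 = 3.
Net area = 152 − 3 = 149.

149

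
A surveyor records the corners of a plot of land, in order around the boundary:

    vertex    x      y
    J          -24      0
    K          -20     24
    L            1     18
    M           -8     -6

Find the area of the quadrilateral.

Apply the surveyor's formula: 2A = Σ (x_i·y_{i+1} − x_{i+1}·y_i), indices taken mod 4.
Cross-terms: -576, -384, 138, -144  ⇒  Σ = -966
Area = |Σ|/2 = 483.

483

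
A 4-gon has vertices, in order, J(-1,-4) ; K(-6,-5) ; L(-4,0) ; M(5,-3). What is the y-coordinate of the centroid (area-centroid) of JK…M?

Apply the shoelace formula. First the cross-terms c_i = x_i·y_{i+1} − x_{i+1}·y_i:
  -19, -20, 12, -23  ⇒  2A = -50, A = -25.
Then Σ (y_i + y_{i+1})·c_i = 396, so ȳ = 396 / (6·(-25)) = -2.64.

-2.64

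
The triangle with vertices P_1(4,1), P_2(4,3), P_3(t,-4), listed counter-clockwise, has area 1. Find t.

3

Write out the shoelace sum; only the two edges meeting at P_3 involve t:
2·Area = [(4·(-4) − t·3) + (t·1 − 4·(-4))] + 8
       = -2·t + 8 = 2
⇒ t = 3.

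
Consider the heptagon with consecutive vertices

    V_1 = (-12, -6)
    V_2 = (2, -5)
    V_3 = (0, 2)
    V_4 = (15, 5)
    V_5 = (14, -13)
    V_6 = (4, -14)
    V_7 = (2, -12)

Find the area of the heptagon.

269.5

Apply Gauss's area formula: 2A = Σ (x_i·y_{i+1} − x_{i+1}·y_i), indices taken mod 7.
Σ = (72) + (4) + (-30) + (-265) + (-144) + (-20) + (-156) = -539
Area = |Σ|/2 = 269.5.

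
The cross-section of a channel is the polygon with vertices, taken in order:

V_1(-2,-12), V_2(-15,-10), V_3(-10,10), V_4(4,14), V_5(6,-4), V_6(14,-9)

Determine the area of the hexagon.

Apply the shoelace formula: 2A = Σ (x_i·y_{i+1} − x_{i+1}·y_i), indices taken mod 6.
Σ = (-160) + (-250) + (-180) + (-100) + (2) + (-186) = -874
Area = |Σ|/2 = 437.

437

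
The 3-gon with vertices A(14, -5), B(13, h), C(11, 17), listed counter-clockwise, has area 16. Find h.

13

Write out the shoelace sum; only the two edges meeting at B involve h:
2·Area = [(14·h − 13·(-5)) + (13·17 − 11·h)] + -293
       = 3·h + -7 = 32
⇒ h = 13.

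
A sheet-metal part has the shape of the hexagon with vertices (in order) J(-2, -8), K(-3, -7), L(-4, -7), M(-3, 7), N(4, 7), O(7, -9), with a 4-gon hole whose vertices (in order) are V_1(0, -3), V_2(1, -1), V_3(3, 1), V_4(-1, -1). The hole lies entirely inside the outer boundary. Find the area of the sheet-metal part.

Outer boundary:
Apply Gauss's area formula: 2A = Σ (x_i·y_{i+1} − x_{i+1}·y_i), indices taken mod 6.
J→K: (-2)(-7) − (-3)(-8) = -10
K→L: (-3)(-7) − (-4)(-7) = -7
L→M: (-4)(7) − (-3)(-7) = -49
M→N: (-3)(7) − (4)(7) = -49
N→O: (4)(-9) − (7)(7) = -85
O→J: (7)(-8) − (-2)(-9) = -74
Σ = -274
Area = |Σ|/2 = 137.
Hole:
Cross-terms: 3, 4, -2, 3  ⇒  Σ = 8
Area = |Σ|/2 = 4.
Net area = 137 − 4 = 133.

133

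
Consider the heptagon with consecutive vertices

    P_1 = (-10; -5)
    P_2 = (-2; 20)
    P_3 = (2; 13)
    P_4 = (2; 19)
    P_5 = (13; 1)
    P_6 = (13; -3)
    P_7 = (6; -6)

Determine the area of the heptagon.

Cross-terms: -210, -66, 12, -245, -52, -60, -90  ⇒  Σ = -711
Area = |Σ|/2 = 355.5.

355.5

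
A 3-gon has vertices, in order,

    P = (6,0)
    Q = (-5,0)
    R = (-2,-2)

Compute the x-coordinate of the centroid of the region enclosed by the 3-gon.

Apply the shoelace formula. First the cross-terms c_i = x_i·y_{i+1} − x_{i+1}·y_i:
  0, 10, 12  ⇒  2A = 22, A = 11.
Then Σ (x_i + x_{i+1})·c_i = -22, so x̄ = -22 / (6·11) = -1/3.

-1/3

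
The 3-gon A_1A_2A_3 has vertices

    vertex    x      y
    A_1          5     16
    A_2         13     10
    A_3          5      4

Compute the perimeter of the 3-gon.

32

|A_1A_2| = √((8)² + (-6)²) = √100 = 10
|A_2A_3| = √((-8)² + (-6)²) = √100 = 10
|A_3A_1| = √((0)² + (12)²) = √144 = 12
Perimeter = 10 + 10 + 12 = 32.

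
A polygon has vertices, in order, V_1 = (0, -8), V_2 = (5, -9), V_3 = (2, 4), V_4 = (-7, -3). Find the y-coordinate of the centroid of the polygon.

Apply the surveyor's formula. First the cross-terms c_i = x_i·y_{i+1} − x_{i+1}·y_i:
  40, 38, 22, 56  ⇒  2A = 156, A = 78.
Then Σ (y_i + y_{i+1})·c_i = -1464, so ȳ = -1464 / (6·78) = -122/39.

-122/39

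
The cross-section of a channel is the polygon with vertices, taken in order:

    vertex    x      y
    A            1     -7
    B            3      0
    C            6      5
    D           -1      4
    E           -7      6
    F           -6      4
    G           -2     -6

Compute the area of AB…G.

Apply the shoelace formula: 2A = Σ (x_i·y_{i+1} − x_{i+1}·y_i), indices taken mod 7.
Σ = (21) + (15) + (29) + (22) + (8) + (44) + (20) = 159
Area = |Σ|/2 = 79.5.

79.5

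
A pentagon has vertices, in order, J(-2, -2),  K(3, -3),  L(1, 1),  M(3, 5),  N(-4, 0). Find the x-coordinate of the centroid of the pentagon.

-1/6

Apply the shoelace formula. First the cross-terms c_i = x_i·y_{i+1} − x_{i+1}·y_i:
  12, 6, 2, 20, 8  ⇒  2A = 48, A = 24.
Then Σ (x_i + x_{i+1})·c_i = -24, so x̄ = -24 / (6·24) = -1/6.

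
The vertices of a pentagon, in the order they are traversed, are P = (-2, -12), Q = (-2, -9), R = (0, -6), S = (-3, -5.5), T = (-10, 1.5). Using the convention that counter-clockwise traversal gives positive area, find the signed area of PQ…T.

25.75

Cross-terms: -6, 12, -18, -59.5, 123  ⇒  Σ = 51.5
Signed area = Σ/2 = 25.75 (positive ⇒ counter-clockwise traversal).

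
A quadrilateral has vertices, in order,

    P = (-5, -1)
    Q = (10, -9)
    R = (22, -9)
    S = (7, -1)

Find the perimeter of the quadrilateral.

|PQ| = √((15)² + (-8)²) = √289 = 17
|QR| = √((12)² + (0)²) = √144 = 12
|RS| = √((-15)² + (8)²) = √289 = 17
|SP| = √((-12)² + (0)²) = √144 = 12
Perimeter = 17 + 12 + 17 + 12 = 58.

58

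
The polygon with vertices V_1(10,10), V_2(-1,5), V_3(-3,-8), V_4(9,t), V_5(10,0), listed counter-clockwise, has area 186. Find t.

-9

The doubled signed area Σ (x_i y_{i+1} − x_{i+1} y_i) is linear in t.
With t=0 it equals 255; the coefficient of t is -13 (from the two edges through V_4).
So -13·t + 255 = 2·186 = 372 ⇒ t = -9.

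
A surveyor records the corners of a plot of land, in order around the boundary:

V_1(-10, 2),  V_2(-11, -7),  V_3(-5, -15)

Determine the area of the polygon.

V_1→V_2: (-10)(-7) − (-11)(2) = 92
V_2→V_3: (-11)(-15) − (-5)(-7) = 130
V_3→V_1: (-5)(2) − (-10)(-15) = -160
Σ = 62
Area = |Σ|/2 = 31.

31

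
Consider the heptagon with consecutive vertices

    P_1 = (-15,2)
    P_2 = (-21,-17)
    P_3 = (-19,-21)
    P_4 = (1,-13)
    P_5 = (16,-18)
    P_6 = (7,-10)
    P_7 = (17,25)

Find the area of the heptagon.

Cross-terms: 297, 118, 268, 190, -34, 345, 409  ⇒  Σ = 1593
Area = |Σ|/2 = 796.5.

796.5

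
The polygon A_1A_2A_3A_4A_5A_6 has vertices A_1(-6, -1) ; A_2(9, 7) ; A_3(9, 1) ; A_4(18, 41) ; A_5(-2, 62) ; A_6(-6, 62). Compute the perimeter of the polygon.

160

|A_1A_2| = √((15)² + (8)²) = √289 = 17
|A_2A_3| = √((0)² + (-6)²) = √36 = 6
|A_3A_4| = √((9)² + (40)²) = √1681 = 41
|A_4A_5| = √((-20)² + (21)²) = √841 = 29
|A_5A_6| = √((-4)² + (0)²) = √16 = 4
|A_6A_1| = √((0)² + (-63)²) = √3969 = 63
Perimeter = 17 + 6 + 41 + 29 + 4 + 63 = 160.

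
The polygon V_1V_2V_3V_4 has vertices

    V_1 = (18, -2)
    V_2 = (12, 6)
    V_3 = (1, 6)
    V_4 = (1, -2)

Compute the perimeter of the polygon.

|V_1V_2| = √((-6)² + (8)²) = √100 = 10
|V_2V_3| = √((-11)² + (0)²) = √121 = 11
|V_3V_4| = √((0)² + (-8)²) = √64 = 8
|V_4V_1| = √((17)² + (0)²) = √289 = 17
Perimeter = 10 + 11 + 8 + 17 = 46.

46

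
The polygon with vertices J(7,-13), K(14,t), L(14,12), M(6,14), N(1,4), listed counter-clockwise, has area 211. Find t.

Write out the shoelace sum; only the two edges meeting at K involve t:
2·Area = [(7·t − 14·(-13)) + (14·12 − 14·t)] + 93
       = -7·t + 443 = 422
⇒ t = 3.

3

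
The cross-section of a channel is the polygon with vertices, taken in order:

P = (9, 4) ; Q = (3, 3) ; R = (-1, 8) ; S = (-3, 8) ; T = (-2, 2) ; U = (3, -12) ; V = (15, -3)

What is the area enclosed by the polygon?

Σ = (15) + (27) + (16) + (10) + (18) + (171) + (87) = 344
Area = |Σ|/2 = 172.

172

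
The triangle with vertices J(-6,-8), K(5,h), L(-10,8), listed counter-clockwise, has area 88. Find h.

The doubled signed area Σ (x_i y_{i+1} − x_{i+1} y_i) is linear in h.
With h=0 it equals 208; the coefficient of h is 4 (from the two edges through K).
So 4·h + 208 = 2·88 = 176 ⇒ h = -8.

-8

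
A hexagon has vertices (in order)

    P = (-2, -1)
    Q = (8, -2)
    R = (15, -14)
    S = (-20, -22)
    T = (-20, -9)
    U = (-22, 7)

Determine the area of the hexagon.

621

Apply the surveyor's formula: 2A = Σ (x_i·y_{i+1} − x_{i+1}·y_i), indices taken mod 6.
P→Q: (-2)(-2) − (8)(-1) = 12
Q→R: (8)(-14) − (15)(-2) = -82
R→S: (15)(-22) − (-20)(-14) = -610
S→T: (-20)(-9) − (-20)(-22) = -260
T→U: (-20)(7) − (-22)(-9) = -338
U→P: (-22)(-1) − (-2)(7) = 36
Σ = -1242
Area = |Σ|/2 = 621.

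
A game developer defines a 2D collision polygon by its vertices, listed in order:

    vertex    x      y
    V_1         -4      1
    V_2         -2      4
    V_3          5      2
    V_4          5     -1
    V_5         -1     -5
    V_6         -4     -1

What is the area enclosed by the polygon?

Apply the shoelace (surveyor's) formula: 2A = Σ (x_i·y_{i+1} − x_{i+1}·y_i), indices taken mod 6.
Σ = (-14) + (-24) + (-15) + (-26) + (-19) + (-8) = -106
Area = |Σ|/2 = 53.

53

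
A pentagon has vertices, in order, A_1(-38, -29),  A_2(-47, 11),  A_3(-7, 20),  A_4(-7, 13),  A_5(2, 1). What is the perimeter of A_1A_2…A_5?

154

|A_1A_2| = √((-9)² + (40)²) = √1681 = 41
|A_2A_3| = √((40)² + (9)²) = √1681 = 41
|A_3A_4| = √((0)² + (-7)²) = √49 = 7
|A_4A_5| = √((9)² + (-12)²) = √225 = 15
|A_5A_1| = √((-40)² + (-30)²) = √2500 = 50
Perimeter = 41 + 41 + 7 + 15 + 50 = 154.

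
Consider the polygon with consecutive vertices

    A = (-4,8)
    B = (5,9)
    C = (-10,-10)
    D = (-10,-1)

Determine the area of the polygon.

Σ = (-76) + (40) + (-90) + (-84) = -210
Area = |Σ|/2 = 105.

105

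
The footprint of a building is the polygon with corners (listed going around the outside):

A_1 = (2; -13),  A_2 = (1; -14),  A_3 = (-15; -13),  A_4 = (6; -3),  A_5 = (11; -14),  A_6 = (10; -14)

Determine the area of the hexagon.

Cross-terms: -15, -223, 123, -51, -14, -102  ⇒  Σ = -282
Area = |Σ|/2 = 141.

141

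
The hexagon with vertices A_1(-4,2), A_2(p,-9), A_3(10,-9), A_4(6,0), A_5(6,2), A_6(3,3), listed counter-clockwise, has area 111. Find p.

Write out the shoelace sum; only the two edges meeting at A_2 involve p:
2·Area = [((-4)·(-9) − p·2) + (p·(-9) − 10·(-9))] + 96
       = -11·p + 222 = 222
⇒ p = 0.

0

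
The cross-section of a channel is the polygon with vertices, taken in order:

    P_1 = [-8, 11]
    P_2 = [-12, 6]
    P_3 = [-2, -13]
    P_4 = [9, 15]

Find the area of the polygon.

Apply Gauss's area formula: 2A = Σ (x_i·y_{i+1} − x_{i+1}·y_i), indices taken mod 4.
Σ = (84) + (168) + (87) + (219) = 558
Area = |Σ|/2 = 279.

279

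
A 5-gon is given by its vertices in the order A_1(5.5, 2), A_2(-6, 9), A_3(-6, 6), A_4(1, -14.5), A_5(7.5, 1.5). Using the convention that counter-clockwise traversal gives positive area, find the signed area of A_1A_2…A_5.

138.75

Cross-terms: 61.5, 18, 81, 110.25, 6.75  ⇒  Σ = 277.5
Signed area = Σ/2 = 138.75 (positive ⇒ counter-clockwise traversal).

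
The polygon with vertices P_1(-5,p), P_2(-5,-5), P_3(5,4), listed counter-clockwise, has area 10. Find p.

The doubled signed area Σ (x_i y_{i+1} − x_{i+1} y_i) is linear in p.
With p=0 it equals 50; the coefficient of p is 10 (from the two edges through P_1).
So 10·p + 50 = 2·10 = 20 ⇒ p = -3.

-3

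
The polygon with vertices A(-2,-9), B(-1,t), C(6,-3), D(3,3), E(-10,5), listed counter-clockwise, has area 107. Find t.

The doubled signed area Σ (x_i y_{i+1} − x_{i+1} y_i) is linear in t.
With t=0 it equals 166; the coefficient of t is -8 (from the two edges through B).
So -8·t + 166 = 2·107 = 214 ⇒ t = -6.

-6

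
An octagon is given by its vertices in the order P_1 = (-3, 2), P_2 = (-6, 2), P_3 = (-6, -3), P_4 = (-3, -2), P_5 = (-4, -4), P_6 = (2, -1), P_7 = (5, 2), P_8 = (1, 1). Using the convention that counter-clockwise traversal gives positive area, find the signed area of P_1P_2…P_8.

Σ = (6) + (30) + (3) + (4) + (12) + (9) + (3) + (5) = 72
Signed area = Σ/2 = 36 (positive ⇒ counter-clockwise traversal).

36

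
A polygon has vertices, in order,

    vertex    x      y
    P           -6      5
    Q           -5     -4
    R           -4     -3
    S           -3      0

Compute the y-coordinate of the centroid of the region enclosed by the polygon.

Apply the surveyor's formula. First the cross-terms c_i = x_i·y_{i+1} − x_{i+1}·y_i:
  49, -1, -9, -15  ⇒  2A = 24, A = 12.
Then Σ (y_i + y_{i+1})·c_i = 8, so ȳ = 8 / (6·12) = 1/9.

1/9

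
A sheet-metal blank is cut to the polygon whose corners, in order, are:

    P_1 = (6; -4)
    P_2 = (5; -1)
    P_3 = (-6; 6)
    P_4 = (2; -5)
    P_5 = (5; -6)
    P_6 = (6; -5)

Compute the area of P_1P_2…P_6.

43

Apply Gauss's area formula: 2A = Σ (x_i·y_{i+1} − x_{i+1}·y_i), indices taken mod 6.
Σ = (14) + (24) + (18) + (13) + (11) + (6) = 86
Area = |Σ|/2 = 43.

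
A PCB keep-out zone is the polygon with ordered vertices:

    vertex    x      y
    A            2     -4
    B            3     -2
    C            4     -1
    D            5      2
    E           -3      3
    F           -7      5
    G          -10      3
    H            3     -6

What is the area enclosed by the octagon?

Apply the shoelace (surveyor's) formula: 2A = Σ (x_i·y_{i+1} − x_{i+1}·y_i), indices taken mod 8.
Σ = (8) + (5) + (13) + (21) + (6) + (29) + (51) + (0) = 133
Area = |Σ|/2 = 66.5.

66.5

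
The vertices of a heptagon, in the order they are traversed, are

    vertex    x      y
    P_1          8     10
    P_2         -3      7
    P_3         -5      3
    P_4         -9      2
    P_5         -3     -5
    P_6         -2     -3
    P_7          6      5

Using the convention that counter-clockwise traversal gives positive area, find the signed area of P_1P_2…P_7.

103.5

Apply Gauss's area formula: 2A = Σ (x_i·y_{i+1} − x_{i+1}·y_i), indices taken mod 7.
P_1→P_2: (8)(7) − (-3)(10) = 86
P_2→P_3: (-3)(3) − (-5)(7) = 26
P_3→P_4: (-5)(2) − (-9)(3) = 17
P_4→P_5: (-9)(-5) − (-3)(2) = 51
P_5→P_6: (-3)(-3) − (-2)(-5) = -1
P_6→P_7: (-2)(5) − (6)(-3) = 8
P_7→P_1: (6)(10) − (8)(5) = 20
Σ = 207
Signed area = Σ/2 = 103.5 (positive ⇒ counter-clockwise traversal).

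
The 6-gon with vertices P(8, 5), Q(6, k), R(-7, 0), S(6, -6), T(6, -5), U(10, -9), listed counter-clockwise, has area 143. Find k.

The doubled signed area Σ (x_i y_{i+1} − x_{i+1} y_i) is linear in k.
With k=0 it equals 136; the coefficient of k is 15 (from the two edges through Q).
So 15·k + 136 = 2·143 = 286 ⇒ k = 10.

10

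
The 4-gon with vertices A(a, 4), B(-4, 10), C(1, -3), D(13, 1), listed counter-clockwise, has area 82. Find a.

6

Write out the shoelace sum; only the two edges meeting at A involve a:
2·Area = [(13·4 − a·1) + (a·10 − (-4)·4)] + 42
       = 9·a + 110 = 164
⇒ a = 6.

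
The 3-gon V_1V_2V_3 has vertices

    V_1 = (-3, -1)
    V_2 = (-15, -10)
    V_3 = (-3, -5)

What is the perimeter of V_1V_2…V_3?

|V_1V_2| = √((-12)² + (-9)²) = √225 = 15
|V_2V_3| = √((12)² + (5)²) = √169 = 13
|V_3V_1| = √((0)² + (4)²) = √16 = 4
Perimeter = 15 + 13 + 4 = 32.

32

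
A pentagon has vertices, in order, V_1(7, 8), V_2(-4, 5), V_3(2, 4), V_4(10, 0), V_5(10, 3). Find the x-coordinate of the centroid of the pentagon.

688/135

Apply Gauss's area formula. First the cross-terms c_i = x_i·y_{i+1} − x_{i+1}·y_i:
  67, -26, -40, 30, 59  ⇒  2A = 90, A = 45.
Then Σ (x_i + x_{i+1})·c_i = 1376, so x̄ = 1376 / (6·45) = 688/135.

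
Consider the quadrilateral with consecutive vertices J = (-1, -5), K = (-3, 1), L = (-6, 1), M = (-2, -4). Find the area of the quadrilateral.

Apply Gauss's area formula: 2A = Σ (x_i·y_{i+1} − x_{i+1}·y_i), indices taken mod 4.
Cross-terms: -16, 3, 26, 6  ⇒  Σ = 19
Area = |Σ|/2 = 9.5.

9.5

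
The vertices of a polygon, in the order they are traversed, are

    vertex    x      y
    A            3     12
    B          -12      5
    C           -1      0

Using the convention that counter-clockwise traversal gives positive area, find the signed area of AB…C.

Apply Gauss's area formula: 2A = Σ (x_i·y_{i+1} − x_{i+1}·y_i), indices taken mod 3.
Σ = (159) + (5) + (-12) = 152
Signed area = Σ/2 = 76 (positive ⇒ counter-clockwise traversal).

76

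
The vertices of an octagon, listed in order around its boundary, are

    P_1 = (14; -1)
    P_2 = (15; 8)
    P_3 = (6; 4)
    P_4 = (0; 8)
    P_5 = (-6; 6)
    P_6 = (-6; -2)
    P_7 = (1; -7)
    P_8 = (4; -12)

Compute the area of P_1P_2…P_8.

253.5

Apply the shoelace formula: 2A = Σ (x_i·y_{i+1} − x_{i+1}·y_i), indices taken mod 8.
Cross-terms: 127, 12, 48, 48, 48, 44, 16, 164  ⇒  Σ = 507
Area = |Σ|/2 = 253.5.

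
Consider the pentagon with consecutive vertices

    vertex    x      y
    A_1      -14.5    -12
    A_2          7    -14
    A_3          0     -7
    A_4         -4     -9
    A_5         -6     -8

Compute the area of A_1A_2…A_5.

Σ = (287) + (-49) + (-28) + (-22) + (-44) = 144
Area = |Σ|/2 = 72.

72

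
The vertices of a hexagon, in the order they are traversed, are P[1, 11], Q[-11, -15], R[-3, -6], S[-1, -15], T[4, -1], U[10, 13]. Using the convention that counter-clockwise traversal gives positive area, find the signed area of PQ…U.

Σ = (106) + (21) + (39) + (61) + (62) + (97) = 386
Signed area = Σ/2 = 193 (positive ⇒ counter-clockwise traversal).

193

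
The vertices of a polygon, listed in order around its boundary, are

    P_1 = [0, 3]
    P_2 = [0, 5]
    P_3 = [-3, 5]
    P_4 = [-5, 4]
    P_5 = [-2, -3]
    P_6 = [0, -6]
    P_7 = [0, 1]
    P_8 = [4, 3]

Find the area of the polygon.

35.5

P_1→P_2: (0)(5) − (0)(3) = 0
P_2→P_3: (0)(5) − (-3)(5) = 15
P_3→P_4: (-3)(4) − (-5)(5) = 13
P_4→P_5: (-5)(-3) − (-2)(4) = 23
P_5→P_6: (-2)(-6) − (0)(-3) = 12
P_6→P_7: (0)(1) − (0)(-6) = 0
P_7→P_8: (0)(3) − (4)(1) = -4
P_8→P_1: (4)(3) − (0)(3) = 12
Σ = 71
Area = |Σ|/2 = 35.5.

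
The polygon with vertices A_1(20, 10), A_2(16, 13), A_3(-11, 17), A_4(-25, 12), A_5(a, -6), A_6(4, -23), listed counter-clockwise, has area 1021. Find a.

The doubled signed area Σ (x_i y_{i+1} − x_{i+1} y_i) is linear in a.
With a=0 it equals 1482; the coefficient of a is -35 (from the two edges through A_5).
So -35·a + 1482 = 2·1021 = 2042 ⇒ a = -16.

-16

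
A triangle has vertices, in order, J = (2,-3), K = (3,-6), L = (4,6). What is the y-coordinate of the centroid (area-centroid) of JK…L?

-1

Apply the shoelace (surveyor's) formula. First the cross-terms c_i = x_i·y_{i+1} − x_{i+1}·y_i:
  -3, 42, -24  ⇒  2A = 15, A = 7.5.
Then Σ (y_i + y_{i+1})·c_i = -45, so ȳ = -45 / (6·7.5) = -1.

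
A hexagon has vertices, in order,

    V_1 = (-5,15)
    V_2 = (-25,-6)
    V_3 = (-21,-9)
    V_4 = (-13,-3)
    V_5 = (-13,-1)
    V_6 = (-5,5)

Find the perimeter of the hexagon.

|V_1V_2| = √((-20)² + (-21)²) = √841 = 29
|V_2V_3| = √((4)² + (-3)²) = √25 = 5
|V_3V_4| = √((8)² + (6)²) = √100 = 10
|V_4V_5| = √((0)² + (2)²) = √4 = 2
|V_5V_6| = √((8)² + (6)²) = √100 = 10
|V_6V_1| = √((0)² + (10)²) = √100 = 10
Perimeter = 29 + 5 + 10 + 2 + 10 + 10 = 66.

66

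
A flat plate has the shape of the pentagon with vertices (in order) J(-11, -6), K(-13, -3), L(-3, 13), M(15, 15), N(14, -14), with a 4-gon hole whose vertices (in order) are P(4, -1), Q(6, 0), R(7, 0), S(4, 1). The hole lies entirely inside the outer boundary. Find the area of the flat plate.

Outer boundary:
Cross-terms: -45, -178, -240, -420, -238  ⇒  Σ = -1121
Area = |Σ|/2 = 560.5.
Hole:
Apply the surveyor's formula: 2A = Σ (x_i·y_{i+1} − x_{i+1}·y_i), indices taken mod 4.
Σ = (6) + (0) + (7) + (-8) = 5
Area = |Σ|/2 = 2.5.
Net area = 560.5 − 2.5 = 558.

558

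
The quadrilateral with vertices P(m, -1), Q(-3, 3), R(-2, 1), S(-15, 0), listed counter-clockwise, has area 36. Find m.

14

Write out the shoelace sum; only the two edges meeting at P involve m:
2·Area = [((-15)·(-1) − m·0) + (m·3 − (-3)·(-1))] + 18
       = 3·m + 30 = 72
⇒ m = 14.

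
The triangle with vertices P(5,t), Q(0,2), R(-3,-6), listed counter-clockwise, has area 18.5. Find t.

3

The doubled signed area Σ (x_i y_{i+1} − x_{i+1} y_i) is linear in t.
With t=0 it equals 46; the coefficient of t is -3 (from the two edges through P).
So -3·t + 46 = 2·18.5 = 37 ⇒ t = 3.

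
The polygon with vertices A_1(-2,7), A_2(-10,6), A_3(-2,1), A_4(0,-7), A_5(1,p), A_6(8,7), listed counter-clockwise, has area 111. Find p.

-8

The doubled signed area Σ (x_i y_{i+1} − x_{i+1} y_i) is linear in p.
With p=0 it equals 158; the coefficient of p is -8 (from the two edges through A_5).
So -8·p + 158 = 2·111 = 222 ⇒ p = -8.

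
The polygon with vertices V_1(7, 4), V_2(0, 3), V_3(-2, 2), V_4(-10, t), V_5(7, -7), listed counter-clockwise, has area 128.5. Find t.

Write out the shoelace sum; only the two edges meeting at V_4 involve t:
2·Area = [((-2)·t − (-10)·2) + ((-10)·(-7) − 7·t)] + 104
       = -9·t + 194 = 257
⇒ t = -7.

-7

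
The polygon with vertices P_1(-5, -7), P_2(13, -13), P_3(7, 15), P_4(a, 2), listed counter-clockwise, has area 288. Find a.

The doubled signed area Σ (x_i y_{i+1} − x_{i+1} y_i) is linear in a.
With a=0 it equals 466; the coefficient of a is -22 (from the two edges through P_4).
So -22·a + 466 = 2·288 = 576 ⇒ a = -5.

-5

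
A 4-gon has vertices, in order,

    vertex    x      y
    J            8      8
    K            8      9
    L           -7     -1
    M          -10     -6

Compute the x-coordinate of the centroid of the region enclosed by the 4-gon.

-11/7

Apply the surveyor's formula. First the cross-terms c_i = x_i·y_{i+1} − x_{i+1}·y_i:
  8, 55, 32, -32  ⇒  2A = 63, A = 31.5.
Then Σ (x_i + x_{i+1})·c_i = -297, so x̄ = -297 / (6·31.5) = -11/7.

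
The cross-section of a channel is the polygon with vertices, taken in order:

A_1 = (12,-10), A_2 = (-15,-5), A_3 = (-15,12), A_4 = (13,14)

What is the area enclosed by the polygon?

564.5

Apply Gauss's area formula: 2A = Σ (x_i·y_{i+1} − x_{i+1}·y_i), indices taken mod 4.
Σ = (-210) + (-255) + (-366) + (-298) = -1129
Area = |Σ|/2 = 564.5.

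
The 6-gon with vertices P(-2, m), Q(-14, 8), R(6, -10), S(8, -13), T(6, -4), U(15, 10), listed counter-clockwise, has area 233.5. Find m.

7

Write out the shoelace sum; only the two edges meeting at P involve m:
2·Area = [(15·m − (-2)·10) + ((-2)·8 − (-14)·m)] + 260
       = 29·m + 264 = 467
⇒ m = 7.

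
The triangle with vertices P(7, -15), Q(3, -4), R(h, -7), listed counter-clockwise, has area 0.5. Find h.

The doubled signed area Σ (x_i y_{i+1} − x_{i+1} y_i) is linear in h.
With h=0 it equals 45; the coefficient of h is -11 (from the two edges through R).
So -11·h + 45 = 2·0.5 = 1 ⇒ h = 4.

4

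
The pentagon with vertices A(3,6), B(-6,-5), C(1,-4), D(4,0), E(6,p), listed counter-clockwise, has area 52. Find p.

2

The doubled signed area Σ (x_i y_{i+1} − x_{i+1} y_i) is linear in p.
With p=0 it equals 102; the coefficient of p is 1 (from the two edges through E).
So 1·p + 102 = 2·52 = 104 ⇒ p = 2.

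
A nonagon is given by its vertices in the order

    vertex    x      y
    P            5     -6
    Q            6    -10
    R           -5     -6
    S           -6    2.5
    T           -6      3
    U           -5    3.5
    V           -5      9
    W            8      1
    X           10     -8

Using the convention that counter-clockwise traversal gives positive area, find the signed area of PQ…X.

-178

Cross-terms: -14, -86, -48.5, -3, -6, -27.5, -77, -74, -20  ⇒  Σ = -356
Signed area = Σ/2 = -178 (negative ⇒ clockwise traversal).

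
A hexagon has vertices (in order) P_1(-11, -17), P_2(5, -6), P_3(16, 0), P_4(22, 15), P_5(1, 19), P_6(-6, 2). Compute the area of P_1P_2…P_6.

565

Apply the shoelace formula: 2A = Σ (x_i·y_{i+1} − x_{i+1}·y_i), indices taken mod 6.
Σ = (151) + (96) + (240) + (403) + (116) + (124) = 1130
Area = |Σ|/2 = 565.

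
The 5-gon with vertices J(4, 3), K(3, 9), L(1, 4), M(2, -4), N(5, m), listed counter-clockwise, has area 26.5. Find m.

0

The doubled signed area Σ (x_i y_{i+1} − x_{i+1} y_i) is linear in m.
With m=0 it equals 53; the coefficient of m is -2 (from the two edges through N).
So -2·m + 53 = 2·26.5 = 53 ⇒ m = 0.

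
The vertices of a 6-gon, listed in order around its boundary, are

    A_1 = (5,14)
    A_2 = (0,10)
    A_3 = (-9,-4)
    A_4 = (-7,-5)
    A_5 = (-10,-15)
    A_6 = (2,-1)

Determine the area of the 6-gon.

142.5

Cross-terms: 50, 90, 17, 55, 40, 33  ⇒  Σ = 285
Area = |Σ|/2 = 142.5.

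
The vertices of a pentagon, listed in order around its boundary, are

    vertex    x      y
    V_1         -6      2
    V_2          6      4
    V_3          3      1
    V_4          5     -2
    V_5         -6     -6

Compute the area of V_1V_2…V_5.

71.5

Apply the shoelace (surveyor's) formula: 2A = Σ (x_i·y_{i+1} − x_{i+1}·y_i), indices taken mod 5.
V_1→V_2: (-6)(4) − (6)(2) = -36
V_2→V_3: (6)(1) − (3)(4) = -6
V_3→V_4: (3)(-2) − (5)(1) = -11
V_4→V_5: (5)(-6) − (-6)(-2) = -42
V_5→V_1: (-6)(2) − (-6)(-6) = -48
Σ = -143
Area = |Σ|/2 = 71.5.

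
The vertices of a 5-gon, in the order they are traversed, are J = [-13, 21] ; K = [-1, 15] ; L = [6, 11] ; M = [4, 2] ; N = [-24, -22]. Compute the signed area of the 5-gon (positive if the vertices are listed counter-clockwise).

-568.5

Apply the shoelace (surveyor's) formula: 2A = Σ (x_i·y_{i+1} − x_{i+1}·y_i), indices taken mod 5.
J→K: (-13)(15) − (-1)(21) = -174
K→L: (-1)(11) − (6)(15) = -101
L→M: (6)(2) − (4)(11) = -32
M→N: (4)(-22) − (-24)(2) = -40
N→J: (-24)(21) − (-13)(-22) = -790
Σ = -1137
Signed area = Σ/2 = -568.5 (negative ⇒ clockwise traversal).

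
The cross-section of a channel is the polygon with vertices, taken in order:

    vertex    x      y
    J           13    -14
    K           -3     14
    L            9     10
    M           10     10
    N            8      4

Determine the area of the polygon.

J→K: (13)(14) − (-3)(-14) = 140
K→L: (-3)(10) − (9)(14) = -156
L→M: (9)(10) − (10)(10) = -10
M→N: (10)(4) − (8)(10) = -40
N→J: (8)(-14) − (13)(4) = -164
Σ = -230
Area = |Σ|/2 = 115.

115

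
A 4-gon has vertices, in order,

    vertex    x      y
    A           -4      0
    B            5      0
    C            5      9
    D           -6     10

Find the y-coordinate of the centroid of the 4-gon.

Apply the shoelace formula. First the cross-terms c_i = x_i·y_{i+1} − x_{i+1}·y_i:
  0, 45, 104, 40  ⇒  2A = 189, A = 94.5.
Then Σ (y_i + y_{i+1})·c_i = 2781, so ȳ = 2781 / (6·94.5) = 103/21.

103/21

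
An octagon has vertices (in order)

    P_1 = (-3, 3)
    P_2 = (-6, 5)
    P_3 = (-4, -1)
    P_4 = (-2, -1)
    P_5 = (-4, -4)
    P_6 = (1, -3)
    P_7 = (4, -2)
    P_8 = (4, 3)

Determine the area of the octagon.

Apply the shoelace (surveyor's) formula: 2A = Σ (x_i·y_{i+1} − x_{i+1}·y_i), indices taken mod 8.
Σ = (3) + (26) + (2) + (4) + (16) + (10) + (20) + (21) = 102
Area = |Σ|/2 = 51.

51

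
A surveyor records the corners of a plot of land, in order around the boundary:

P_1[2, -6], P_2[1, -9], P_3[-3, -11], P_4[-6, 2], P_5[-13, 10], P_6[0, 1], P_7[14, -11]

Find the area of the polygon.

Cross-terms: -12, -38, -72, -34, -13, -14, -62  ⇒  Σ = -245
Area = |Σ|/2 = 122.5.

122.5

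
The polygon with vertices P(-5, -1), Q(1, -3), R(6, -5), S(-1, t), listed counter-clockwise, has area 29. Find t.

The doubled signed area Σ (x_i y_{i+1} − x_{i+1} y_i) is linear in t.
With t=0 it equals 25; the coefficient of t is 11 (from the two edges through S).
So 11·t + 25 = 2·29 = 58 ⇒ t = 3.

3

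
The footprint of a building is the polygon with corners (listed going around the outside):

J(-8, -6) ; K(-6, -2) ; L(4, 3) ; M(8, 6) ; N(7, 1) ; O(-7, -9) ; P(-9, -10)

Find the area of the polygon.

Apply the surveyor's formula: 2A = Σ (x_i·y_{i+1} − x_{i+1}·y_i), indices taken mod 7.
J→K: (-8)(-2) − (-6)(-6) = -20
K→L: (-6)(3) − (4)(-2) = -10
L→M: (4)(6) − (8)(3) = 0
M→N: (8)(1) − (7)(6) = -34
N→O: (7)(-9) − (-7)(1) = -56
O→P: (-7)(-10) − (-9)(-9) = -11
P→J: (-9)(-6) − (-8)(-10) = -26
Σ = -157
Area = |Σ|/2 = 78.5.

78.5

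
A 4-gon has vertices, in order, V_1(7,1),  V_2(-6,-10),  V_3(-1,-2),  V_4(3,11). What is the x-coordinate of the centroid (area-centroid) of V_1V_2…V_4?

Apply the shoelace formula. First the cross-terms c_i = x_i·y_{i+1} − x_{i+1}·y_i:
  -64, 2, -5, -74  ⇒  2A = -141, A = -70.5.
Then Σ (x_i + x_{i+1})·c_i = -828, so x̄ = -828 / (6·(-70.5)) = 92/47.

92/47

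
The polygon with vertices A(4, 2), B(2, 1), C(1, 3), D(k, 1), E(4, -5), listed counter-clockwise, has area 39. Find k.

Write out the shoelace sum; only the two edges meeting at D involve k:
2·Area = [(1·1 − k·3) + (k·(-5) − 4·1)] + 33
       = -8·k + 30 = 78
⇒ k = -6.

-6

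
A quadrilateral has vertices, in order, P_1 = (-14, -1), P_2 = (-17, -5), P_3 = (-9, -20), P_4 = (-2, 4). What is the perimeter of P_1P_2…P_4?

|P_1P_2| = √((-3)² + (-4)²) = √25 = 5
|P_2P_3| = √((8)² + (-15)²) = √289 = 17
|P_3P_4| = √((7)² + (24)²) = √625 = 25
|P_4P_1| = √((-12)² + (-5)²) = √169 = 13
Perimeter = 5 + 17 + 25 + 13 = 60.

60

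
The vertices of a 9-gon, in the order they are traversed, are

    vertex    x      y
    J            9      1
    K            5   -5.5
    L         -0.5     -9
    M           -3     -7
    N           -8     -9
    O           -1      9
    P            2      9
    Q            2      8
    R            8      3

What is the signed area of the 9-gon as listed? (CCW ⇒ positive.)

Σ = (-54.5) + (-47.75) + (-23.5) + (-29) + (-81) + (-27) + (-2) + (-58) + (-19) = -341.75
Signed area = Σ/2 = -170.875 (negative ⇒ clockwise traversal).

-170.875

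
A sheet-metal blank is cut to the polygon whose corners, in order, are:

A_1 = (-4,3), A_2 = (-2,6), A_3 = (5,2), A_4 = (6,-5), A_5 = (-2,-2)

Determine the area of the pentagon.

62.5

Cross-terms: -18, -34, -37, -22, -14  ⇒  Σ = -125
Area = |Σ|/2 = 62.5.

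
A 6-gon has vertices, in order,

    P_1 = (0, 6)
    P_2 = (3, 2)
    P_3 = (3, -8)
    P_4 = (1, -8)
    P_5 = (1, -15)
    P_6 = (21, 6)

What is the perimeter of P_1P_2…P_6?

|P_1P_2| = √((3)² + (-4)²) = √25 = 5
|P_2P_3| = √((0)² + (-10)²) = √100 = 10
|P_3P_4| = √((-2)² + (0)²) = √4 = 2
|P_4P_5| = √((0)² + (-7)²) = √49 = 7
|P_5P_6| = √((20)² + (21)²) = √841 = 29
|P_6P_1| = √((-21)² + (0)²) = √441 = 21
Perimeter = 5 + 10 + 2 + 7 + 29 + 21 = 74.

74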